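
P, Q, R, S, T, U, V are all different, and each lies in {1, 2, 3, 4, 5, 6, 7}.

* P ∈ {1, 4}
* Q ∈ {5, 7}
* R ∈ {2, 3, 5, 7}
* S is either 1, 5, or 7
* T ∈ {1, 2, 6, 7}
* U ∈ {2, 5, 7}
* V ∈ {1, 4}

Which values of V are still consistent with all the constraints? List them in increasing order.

1, 4

Among the 7 variables, 3 fits only R (and all 7 values in {1, 2, 3, 4, 5, 6, 7} must be used), so R = 3.
The 6 still-open variables draw from only 6 values {1, 2, 4, 5, 6, 7}, so each is used; only T can be 6, hence T = 6.
Among the 5 still-open variables, 2 fits only U (and all 5 values in {1, 2, 4, 5, 7} must be used), so U = 2.
P and V between them cover only {1, 4} — a naked pair. Remove those values from S.
No further eliminations apply; V can still be any of 1, 4.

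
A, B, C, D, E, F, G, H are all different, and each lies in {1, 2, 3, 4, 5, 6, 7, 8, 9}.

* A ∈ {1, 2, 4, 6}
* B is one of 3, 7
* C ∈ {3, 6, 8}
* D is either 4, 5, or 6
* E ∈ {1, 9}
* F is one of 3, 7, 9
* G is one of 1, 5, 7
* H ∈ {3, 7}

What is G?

The 2 variables B and H are confined to {3, 7}, which locks those values in; drop them from C, F, G.
F has just one choice, so F = 9. Remove 9 from E.
That leaves E = 1. Eliminate 1 elsewhere: A, G.
So G = 5.

5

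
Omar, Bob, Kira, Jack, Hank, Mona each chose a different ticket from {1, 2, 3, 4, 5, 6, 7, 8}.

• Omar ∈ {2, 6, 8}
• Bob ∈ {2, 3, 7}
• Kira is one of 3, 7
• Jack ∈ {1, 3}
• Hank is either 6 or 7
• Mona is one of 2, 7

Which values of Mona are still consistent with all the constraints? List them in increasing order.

2, 7

The 6 variables together cover exactly {1, 2, 3, 6, 7, 8} — 6 values for 6 variables — and 1 appears only in Jack's list, so Jack = 1.
Among the 5 still-open variables, 8 fits only Omar (and all 5 values in {2, 3, 6, 7, 8} must be used), so Omar = 8.
The 4 still-open variables together cover exactly {2, 3, 6, 7} — 4 values for 4 variables — and 6 appears only in Hank's list, so Hank = 6.
No further eliminations apply; Mona can still be any of 2, 7.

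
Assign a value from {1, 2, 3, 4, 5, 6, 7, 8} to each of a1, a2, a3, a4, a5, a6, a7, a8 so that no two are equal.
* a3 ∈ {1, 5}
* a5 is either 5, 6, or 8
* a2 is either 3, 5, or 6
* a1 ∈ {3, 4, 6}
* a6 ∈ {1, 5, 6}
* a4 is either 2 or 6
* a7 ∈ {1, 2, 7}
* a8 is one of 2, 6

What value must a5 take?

The 8 variables draw from only 8 values {1, 2, 3, 4, 5, 6, 7, 8}, so each is used; only a1 can be 4, hence a1 = 4.
The 7 still-open variables draw from only 7 values {1, 2, 3, 5, 6, 7, 8}, so each is used; only a2 can be 3, hence a2 = 3.
Among the 6 still-open variables, 7 fits only a7 (and all 6 values in {1, 2, 5, 6, 7, 8} must be used), so a7 = 7.
Among the 5 still-open variables, 8 fits only a5 (and all 5 values in {1, 2, 5, 6, 8} must be used), so a5 = 8.

8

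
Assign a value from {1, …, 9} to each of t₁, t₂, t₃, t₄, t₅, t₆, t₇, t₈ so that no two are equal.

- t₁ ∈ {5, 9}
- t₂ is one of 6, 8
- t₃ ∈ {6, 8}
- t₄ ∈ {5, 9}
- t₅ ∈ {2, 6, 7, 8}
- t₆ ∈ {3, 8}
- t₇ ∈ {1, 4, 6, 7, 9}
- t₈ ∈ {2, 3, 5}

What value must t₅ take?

7

t₁ and t₄ share exactly the 2 values {5, 9}; by pigeonhole those values go to them, so strike 5, 9 from t₇, t₈.
The 2 variables t₂ and t₃ are confined to {6, 8}, which locks those values in; drop them from t₅, t₆, t₇.
That leaves t₆ = 3. Remove 3 from t₈.
t₈ has just one choice, so t₈ = 2. Strike 2 from t₅.
So t₅ = 7.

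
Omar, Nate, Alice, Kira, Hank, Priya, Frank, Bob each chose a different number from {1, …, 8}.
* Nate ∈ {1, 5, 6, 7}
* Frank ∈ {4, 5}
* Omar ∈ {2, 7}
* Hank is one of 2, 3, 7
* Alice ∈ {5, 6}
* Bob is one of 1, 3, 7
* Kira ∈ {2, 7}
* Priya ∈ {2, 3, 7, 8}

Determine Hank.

3

The 8 variables draw from only 8 values {1, 2, 3, 4, 5, 6, 7, 8}, so each is used; only Frank can be 4, hence Frank = 4.
The 7 still-open variables draw from only 7 values {1, 2, 3, 5, 6, 7, 8}, so each is used; only Priya can be 8, hence Priya = 8.
The 2 variables Omar and Kira are confined to {2, 7}, which locks those values in; drop them from Nate, Hank, Bob.
So Hank = 3.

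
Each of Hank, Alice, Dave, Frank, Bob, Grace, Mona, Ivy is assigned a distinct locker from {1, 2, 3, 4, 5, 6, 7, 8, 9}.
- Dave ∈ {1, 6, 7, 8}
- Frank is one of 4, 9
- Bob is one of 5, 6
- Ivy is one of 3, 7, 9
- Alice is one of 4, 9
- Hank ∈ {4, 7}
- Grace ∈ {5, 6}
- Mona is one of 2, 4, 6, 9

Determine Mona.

2

Alice and Frank share exactly the 2 values {4, 9}; by pigeonhole those values go to them, so strike 4, 9 from Hank, Mona, Ivy.
Hank has just one choice, so Hank = 7. Strike 7 from Dave, Ivy.
That leaves Ivy = 3.
Bob and Grace share exactly the 2 values {5, 6}; by pigeonhole those values go to them, so strike 5, 6 from Dave, Mona.
So Mona = 2.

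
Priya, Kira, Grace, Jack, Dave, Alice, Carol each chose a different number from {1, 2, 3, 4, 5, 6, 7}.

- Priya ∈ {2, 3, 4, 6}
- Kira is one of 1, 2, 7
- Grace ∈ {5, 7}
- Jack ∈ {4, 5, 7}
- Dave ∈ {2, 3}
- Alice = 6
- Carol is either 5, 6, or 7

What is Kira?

1

Alice must be 6 (only option left). Remove 6 from Priya, Carol.
The 6 still-open variables together cover exactly {1, 2, 3, 4, 5, 7} — 6 values for 6 variables — and 1 appears only in Kira's list, so Kira = 1.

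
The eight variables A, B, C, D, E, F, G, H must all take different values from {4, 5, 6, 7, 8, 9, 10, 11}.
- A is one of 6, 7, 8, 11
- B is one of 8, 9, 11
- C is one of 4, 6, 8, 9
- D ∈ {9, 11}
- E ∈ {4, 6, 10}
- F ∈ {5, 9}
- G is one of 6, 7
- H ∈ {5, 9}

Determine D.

The 8 variables together cover exactly {4, 5, 6, 7, 8, 9, 10, 11} — 8 values for 8 variables — and 10 appears only in E's list, so E = 10.
The 7 still-open variables draw from only 7 values {4, 5, 6, 7, 8, 9, 11}, so each is used; only C can be 4, hence C = 4.
F and H share exactly the 2 values {5, 9}; by pigeonhole those values go to them, so strike 5, 9 from B, D.
So D = 11.

11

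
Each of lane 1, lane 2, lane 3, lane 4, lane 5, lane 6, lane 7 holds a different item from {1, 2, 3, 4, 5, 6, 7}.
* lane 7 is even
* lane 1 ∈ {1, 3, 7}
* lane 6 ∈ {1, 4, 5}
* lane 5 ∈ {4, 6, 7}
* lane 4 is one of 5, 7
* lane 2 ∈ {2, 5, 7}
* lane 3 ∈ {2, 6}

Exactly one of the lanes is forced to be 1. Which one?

Among the 7 variables, 3 fits only lane 1 (and all 7 values in {1, 2, 3, 4, 5, 6, 7} must be used), so lane 1 = 3.
The 6 still-open variables draw from only 6 values {1, 2, 4, 5, 6, 7}, so each is used; only lane 6 can be 1, hence lane 6 = 1.

lane 6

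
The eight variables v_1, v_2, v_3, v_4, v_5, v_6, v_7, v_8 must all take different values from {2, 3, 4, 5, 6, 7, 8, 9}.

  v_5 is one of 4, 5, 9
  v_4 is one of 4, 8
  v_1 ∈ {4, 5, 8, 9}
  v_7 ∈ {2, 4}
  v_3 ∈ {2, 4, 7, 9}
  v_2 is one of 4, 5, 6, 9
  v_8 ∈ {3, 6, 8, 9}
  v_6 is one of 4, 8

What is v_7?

2

The 8 variables together cover exactly {2, 3, 4, 5, 6, 7, 8, 9} — 8 values for 8 variables — and 3 appears only in v_8's list, so v_8 = 3.
Among the 7 still-open variables, 6 fits only v_2 (and all 7 values in {2, 4, 5, 6, 7, 8, 9} must be used), so v_2 = 6.
Among the 6 still-open variables, 7 fits only v_3 (and all 6 values in {2, 4, 5, 7, 8, 9} must be used), so v_3 = 7.
The 5 still-open variables draw from only 5 values {2, 4, 5, 8, 9}, so each is used; only v_7 can be 2, hence v_7 = 2.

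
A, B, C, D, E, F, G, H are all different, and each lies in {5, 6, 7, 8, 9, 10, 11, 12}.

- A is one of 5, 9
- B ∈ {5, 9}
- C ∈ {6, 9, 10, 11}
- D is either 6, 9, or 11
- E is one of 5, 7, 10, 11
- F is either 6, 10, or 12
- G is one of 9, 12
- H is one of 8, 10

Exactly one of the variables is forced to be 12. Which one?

The 8 variables together cover exactly {5, 6, 7, 8, 9, 10, 11, 12} — 8 values for 8 variables — and 7 appears only in E's list, so E = 7.
Among the 7 still-open variables, 8 fits only H (and all 7 values in {5, 6, 8, 9, 10, 11, 12} must be used), so H = 8.
A and B between them cover only {5, 9} — a naked pair. Remove those values from C, D, G.
So 12 goes to G.

G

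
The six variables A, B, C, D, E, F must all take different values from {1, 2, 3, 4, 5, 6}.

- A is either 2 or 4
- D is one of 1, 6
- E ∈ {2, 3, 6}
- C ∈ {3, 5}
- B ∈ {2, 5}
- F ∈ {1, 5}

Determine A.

4

The 6 variables together cover exactly {1, 2, 3, 4, 5, 6} — 6 values for 6 variables — and 4 appears only in A's list, so A = 4.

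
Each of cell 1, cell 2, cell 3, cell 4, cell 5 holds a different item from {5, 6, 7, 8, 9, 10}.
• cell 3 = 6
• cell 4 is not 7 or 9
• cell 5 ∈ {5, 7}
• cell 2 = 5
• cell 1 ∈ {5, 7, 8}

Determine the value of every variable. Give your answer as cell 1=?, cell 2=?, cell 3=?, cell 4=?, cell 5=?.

cell 1=8, cell 2=5, cell 3=6, cell 4=10, cell 5=7

cell 2 has just one choice, so cell 2 = 5. So cell 1, cell 4, cell 5 can't be 5.
cell 3 must be 6 (only option left). So cell 4 can't be 6.
That leaves cell 5 = 7. Strike 7 from cell 1.
That leaves cell 1 = 8. Eliminate 8 elsewhere: cell 4.
cell 4 has just one choice, so cell 4 = 10.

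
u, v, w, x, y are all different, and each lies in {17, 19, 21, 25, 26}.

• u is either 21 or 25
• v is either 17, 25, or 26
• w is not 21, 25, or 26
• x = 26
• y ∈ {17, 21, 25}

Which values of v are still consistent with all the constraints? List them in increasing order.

x's domain is down to {26}, so x = 26. Strike 26 from v.
The 4 still-open variables draw from only 4 values {17, 19, 21, 25}, so each is used; only w can be 19, hence w = 19.
No further eliminations apply; v can still be any of 17, 25.

17, 25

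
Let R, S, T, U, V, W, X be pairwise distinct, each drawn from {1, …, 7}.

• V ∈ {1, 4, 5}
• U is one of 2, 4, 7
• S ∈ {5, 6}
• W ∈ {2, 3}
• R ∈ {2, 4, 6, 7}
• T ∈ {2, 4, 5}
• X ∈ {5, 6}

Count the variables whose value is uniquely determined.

2

The 7 variables draw from only 7 values {1, 2, 3, 4, 5, 6, 7}, so each is used; only V can be 1, hence V = 1.
The 6 still-open variables draw from only 6 values {2, 3, 4, 5, 6, 7}, so each is used; only W can be 3, hence W = 3.
S and X between them cover only {5, 6} — a naked pair. Remove those values from R, T.
Determined: V=1, W=3. The other variables each still have more than one consistent value. That makes 2.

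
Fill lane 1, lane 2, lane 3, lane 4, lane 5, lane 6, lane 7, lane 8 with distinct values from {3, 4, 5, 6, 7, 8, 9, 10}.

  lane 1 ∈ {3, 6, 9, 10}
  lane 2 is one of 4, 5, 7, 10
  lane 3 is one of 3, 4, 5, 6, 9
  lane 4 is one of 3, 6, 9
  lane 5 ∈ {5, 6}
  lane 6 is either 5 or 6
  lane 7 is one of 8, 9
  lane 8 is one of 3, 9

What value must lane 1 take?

The 8 variables draw from only 8 values {3, 4, 5, 6, 7, 8, 9, 10}, so each is used; only lane 2 can be 7, hence lane 2 = 7.
The 7 still-open variables draw from only 7 values {3, 4, 5, 6, 8, 9, 10}, so each is used; only lane 3 can be 4, hence lane 3 = 4.
Among the 6 still-open variables, 8 fits only lane 7 (and all 6 values in {3, 5, 6, 8, 9, 10} must be used), so lane 7 = 8.
The 5 still-open variables together cover exactly {3, 5, 6, 9, 10} — 5 values for 5 variables — and 10 appears only in lane 1's list, so lane 1 = 10.

10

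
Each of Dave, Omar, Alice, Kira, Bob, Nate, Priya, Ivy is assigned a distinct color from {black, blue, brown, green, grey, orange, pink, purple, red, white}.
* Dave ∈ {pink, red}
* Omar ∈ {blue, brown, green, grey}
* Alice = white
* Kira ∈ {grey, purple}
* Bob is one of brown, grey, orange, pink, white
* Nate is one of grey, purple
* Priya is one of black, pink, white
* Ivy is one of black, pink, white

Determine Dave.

Alice's domain is down to {white}, so Alice = white. Eliminate white elsewhere: Bob, Priya, Ivy.
Kira and Nate between them cover only {grey, purple} — a naked pair. Remove those values from Omar, Bob.
Priya and Ivy share exactly the 2 values {black, pink}; by pigeonhole those values go to them, so strike black, pink from Dave, Bob.
So Dave = red.

red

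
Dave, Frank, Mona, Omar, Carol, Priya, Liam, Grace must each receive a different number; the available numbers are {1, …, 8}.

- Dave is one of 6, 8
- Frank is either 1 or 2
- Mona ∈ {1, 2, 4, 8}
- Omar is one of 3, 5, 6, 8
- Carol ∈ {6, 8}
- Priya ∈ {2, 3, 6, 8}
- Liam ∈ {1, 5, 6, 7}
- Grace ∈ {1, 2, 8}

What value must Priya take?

The 8 variables together cover exactly {1, 2, 3, 4, 5, 6, 7, 8} — 8 values for 8 variables — and 4 appears only in Mona's list, so Mona = 4.
The 7 still-open variables draw from only 7 values {1, 2, 3, 5, 6, 7, 8}, so each is used; only Liam can be 7, hence Liam = 7.
Among the 6 still-open variables, 5 fits only Omar (and all 6 values in {1, 2, 3, 5, 6, 8} must be used), so Omar = 5.
Among the 5 still-open variables, 3 fits only Priya (and all 5 values in {1, 2, 3, 6, 8} must be used), so Priya = 3.

3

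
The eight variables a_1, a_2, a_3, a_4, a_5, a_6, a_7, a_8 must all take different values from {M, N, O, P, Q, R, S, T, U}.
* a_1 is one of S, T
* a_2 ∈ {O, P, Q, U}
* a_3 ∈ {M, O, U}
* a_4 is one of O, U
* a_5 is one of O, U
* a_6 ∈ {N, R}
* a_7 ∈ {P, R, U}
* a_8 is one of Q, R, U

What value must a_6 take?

N

a_4 and a_5 share exactly the 2 values {O, U}; by pigeonhole those values go to them, so strike O, U from a_2, a_3, a_7, a_8.
a_3's domain is down to {M}, so a_3 = M.
a_2, a_7, a_8 between them cover only {P, Q, R} — a naked triple. Remove those values from a_6.
So a_6 = N.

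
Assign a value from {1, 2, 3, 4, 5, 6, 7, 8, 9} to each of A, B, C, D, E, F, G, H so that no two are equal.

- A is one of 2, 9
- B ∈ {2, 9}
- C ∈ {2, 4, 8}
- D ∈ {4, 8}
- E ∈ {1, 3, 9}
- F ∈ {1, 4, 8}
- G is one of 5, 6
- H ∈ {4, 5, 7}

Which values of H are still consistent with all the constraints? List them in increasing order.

5, 7

A and B share exactly the 2 values {2, 9}; by pigeonhole those values go to them, so strike 2, 9 from C, E.
C and D share exactly the 2 values {4, 8}; by pigeonhole those values go to them, so strike 4, 8 from F, H.
F's domain is down to {1}, so F = 1. Eliminate 1 elsewhere: E.
E's domain is down to {3}, so E = 3.
No further eliminations apply; H can still be any of 5, 7.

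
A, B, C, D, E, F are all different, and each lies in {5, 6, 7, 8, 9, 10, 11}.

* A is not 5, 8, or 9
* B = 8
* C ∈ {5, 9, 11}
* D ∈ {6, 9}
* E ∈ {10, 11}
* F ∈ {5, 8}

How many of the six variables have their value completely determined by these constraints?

2

B's domain is down to {8}, so B = 8. Strike 8 from F.
F has just one choice, so F = 5. Strike 5 from C.
Determined: B=8, F=5. The other variables each still have more than one consistent value. That makes 2.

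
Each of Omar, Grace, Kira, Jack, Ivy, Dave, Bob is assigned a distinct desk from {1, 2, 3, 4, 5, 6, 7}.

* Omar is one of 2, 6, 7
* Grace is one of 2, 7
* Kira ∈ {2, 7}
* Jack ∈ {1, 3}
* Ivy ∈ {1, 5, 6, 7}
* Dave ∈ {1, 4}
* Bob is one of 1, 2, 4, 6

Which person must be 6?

Omar

The 7 variables together cover exactly {1, 2, 3, 4, 5, 6, 7} — 7 values for 7 variables — and 3 appears only in Jack's list, so Jack = 3.
The 6 still-open variables together cover exactly {1, 2, 4, 5, 6, 7} — 6 values for 6 variables — and 5 appears only in Ivy's list, so Ivy = 5.
Grace and Kira share exactly the 2 values {2, 7}; by pigeonhole those values go to them, so strike 2, 7 from Omar, Bob.
So 6 goes to Omar.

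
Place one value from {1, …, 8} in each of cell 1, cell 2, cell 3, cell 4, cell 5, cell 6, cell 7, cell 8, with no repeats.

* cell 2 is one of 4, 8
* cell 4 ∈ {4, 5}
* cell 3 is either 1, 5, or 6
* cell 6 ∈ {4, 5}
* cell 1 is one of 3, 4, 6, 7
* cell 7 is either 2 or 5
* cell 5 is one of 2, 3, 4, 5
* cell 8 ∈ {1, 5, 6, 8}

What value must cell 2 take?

8

Among the 8 variables, 7 fits only cell 1 (and all 8 values in {1, 2, 3, 4, 5, 6, 7, 8} must be used), so cell 1 = 7.
The 7 still-open variables draw from only 7 values {1, 2, 3, 4, 5, 6, 8}, so each is used; only cell 5 can be 3, hence cell 5 = 3.
The 6 still-open variables together cover exactly {1, 2, 4, 5, 6, 8} — 6 values for 6 variables — and 2 appears only in cell 7's list, so cell 7 = 2.
cell 4 and cell 6 share exactly the 2 values {4, 5}; by pigeonhole those values go to them, so strike 4, 5 from cell 2, cell 3, cell 8.
So cell 2 = 8.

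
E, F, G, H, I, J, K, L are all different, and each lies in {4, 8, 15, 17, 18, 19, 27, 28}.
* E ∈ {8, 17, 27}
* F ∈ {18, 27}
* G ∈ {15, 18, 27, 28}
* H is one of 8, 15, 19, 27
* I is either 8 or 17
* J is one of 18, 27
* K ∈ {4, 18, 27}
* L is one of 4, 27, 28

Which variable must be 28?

L

The 8 variables draw from only 8 values {4, 8, 15, 17, 18, 19, 27, 28}, so each is used; only H can be 19, hence H = 19.
The 7 still-open variables draw from only 7 values {4, 8, 15, 17, 18, 27, 28}, so each is used; only G can be 15, hence G = 15.
Among the 6 still-open variables, 28 fits only L (and all 6 values in {4, 8, 17, 18, 27, 28} must be used), so L = 28.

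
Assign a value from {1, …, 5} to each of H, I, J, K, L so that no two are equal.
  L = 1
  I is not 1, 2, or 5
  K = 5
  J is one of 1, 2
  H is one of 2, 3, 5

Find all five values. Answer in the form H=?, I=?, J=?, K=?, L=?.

H=3, I=4, J=2, K=5, L=1

K's domain is down to {5}, so K = 5. Strike 5 from H.
That leaves L = 1. So J can't be 1.
J's domain is down to {2}, so J = 2. Remove 2 from H.
H has just one choice, so H = 3. Remove 3 from I.
That leaves I = 4.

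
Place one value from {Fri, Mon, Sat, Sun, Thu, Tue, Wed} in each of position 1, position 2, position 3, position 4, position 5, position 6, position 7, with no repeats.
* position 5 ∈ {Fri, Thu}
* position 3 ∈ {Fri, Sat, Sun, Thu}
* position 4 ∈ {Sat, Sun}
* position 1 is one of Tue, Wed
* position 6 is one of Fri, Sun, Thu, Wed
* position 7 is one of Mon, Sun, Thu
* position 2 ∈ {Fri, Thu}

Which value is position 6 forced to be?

Wed

Among the 7 variables, Mon fits only position 7 (and all 7 values in {Fri, Mon, Sat, Sun, Thu, Tue, Wed} must be used), so position 7 = Mon.
The 6 still-open variables together cover exactly {Fri, Sat, Sun, Thu, Tue, Wed} — 6 values for 6 variables — and Tue appears only in position 1's list, so position 1 = Tue.
The 5 still-open variables together cover exactly {Fri, Sat, Sun, Thu, Wed} — 5 values for 5 variables — and Wed appears only in position 6's list, so position 6 = Wed.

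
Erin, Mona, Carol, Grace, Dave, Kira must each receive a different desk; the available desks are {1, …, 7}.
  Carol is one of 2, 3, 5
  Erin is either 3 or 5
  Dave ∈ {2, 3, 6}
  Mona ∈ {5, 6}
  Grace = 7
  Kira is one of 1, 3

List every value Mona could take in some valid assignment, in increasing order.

Grace has just one choice, so Grace = 7.
The 5 still-open variables draw from only 5 values {1, 2, 3, 5, 6}, so each is used; only Kira can be 1, hence Kira = 1.
No further eliminations apply; Mona can still be any of 5, 6.

5, 6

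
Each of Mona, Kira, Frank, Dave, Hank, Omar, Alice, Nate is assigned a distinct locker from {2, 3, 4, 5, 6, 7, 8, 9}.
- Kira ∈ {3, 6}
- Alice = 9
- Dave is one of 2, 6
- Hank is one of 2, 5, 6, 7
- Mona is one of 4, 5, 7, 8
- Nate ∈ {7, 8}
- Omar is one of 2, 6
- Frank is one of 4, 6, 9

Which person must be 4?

Alice must be 9 (only option left). Eliminate 9 elsewhere: Frank.
Among the 7 still-open variables, 3 fits only Kira (and all 7 values in {2, 3, 4, 5, 6, 7, 8} must be used), so Kira = 3.
The 2 variables Dave and Omar are confined to {2, 6}, which locks those values in; drop them from Frank, Hank.
So 4 goes to Frank.

Frank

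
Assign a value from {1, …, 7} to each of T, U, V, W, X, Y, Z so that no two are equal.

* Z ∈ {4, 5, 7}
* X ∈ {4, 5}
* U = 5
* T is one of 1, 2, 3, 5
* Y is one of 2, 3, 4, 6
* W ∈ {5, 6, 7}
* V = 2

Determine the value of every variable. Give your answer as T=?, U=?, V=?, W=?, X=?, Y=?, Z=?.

U's domain is down to {5}, so U = 5. Strike 5 from T, W, X, Z.
V's domain is down to {2}, so V = 2. Eliminate 2 elsewhere: T, Y.
That leaves X = 4. So Y, Z can't be 4.
Z's domain is down to {7}, so Z = 7. Eliminate 7 elsewhere: W.
W must be 6 (only option left). Eliminate 6 elsewhere: Y.
Y must be 3 (only option left). So T can't be 3.
That leaves T = 1.

T=1, U=5, V=2, W=6, X=4, Y=3, Z=7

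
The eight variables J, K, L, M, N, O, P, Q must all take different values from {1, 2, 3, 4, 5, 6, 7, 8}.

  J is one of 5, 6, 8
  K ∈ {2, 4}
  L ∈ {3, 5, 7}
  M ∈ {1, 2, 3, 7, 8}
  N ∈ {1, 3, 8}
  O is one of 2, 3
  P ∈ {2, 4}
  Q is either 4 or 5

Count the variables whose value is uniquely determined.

Among the 8 variables, 6 fits only J (and all 8 values in {1, 2, 3, 4, 5, 6, 7, 8} must be used), so J = 6.
K and P between them cover only {2, 4} — a naked pair. Remove those values from M, O, Q.
O must be 3 (only option left). Strike 3 from L, M, N.
That leaves Q = 5. Strike 5 from L.
That leaves L = 7. Eliminate 7 elsewhere: M.
Determined: J=6, L=7, O=3, Q=5. The other variables each still have more than one consistent value. That makes 4.

4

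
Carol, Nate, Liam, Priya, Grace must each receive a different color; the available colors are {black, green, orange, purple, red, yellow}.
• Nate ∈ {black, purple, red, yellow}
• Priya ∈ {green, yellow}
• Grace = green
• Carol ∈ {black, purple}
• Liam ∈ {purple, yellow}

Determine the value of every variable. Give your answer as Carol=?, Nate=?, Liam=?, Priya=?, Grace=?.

Grace must be green (only option left). Strike green from Priya.
Priya's domain is down to {yellow}, so Priya = yellow. Remove yellow from Nate, Liam.
Liam must be purple (only option left). Eliminate purple elsewhere: Carol, Nate.
Carol must be black (only option left). Remove black from Nate.
That leaves Nate = red.

Carol=black, Nate=red, Liam=purple, Priya=yellow, Grace=green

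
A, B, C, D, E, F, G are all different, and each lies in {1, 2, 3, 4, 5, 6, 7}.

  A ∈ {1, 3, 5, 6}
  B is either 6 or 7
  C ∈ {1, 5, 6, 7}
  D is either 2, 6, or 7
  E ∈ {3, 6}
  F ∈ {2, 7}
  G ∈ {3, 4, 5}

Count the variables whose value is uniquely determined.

Among the 7 variables, 4 fits only G (and all 7 values in {1, 2, 3, 4, 5, 6, 7} must be used), so G = 4.
B, D, F between them cover only {2, 6, 7} — a naked triple. Remove those values from A, C, E.
E must be 3 (only option left). So A can't be 3.
Determined: E=3, G=4. The other variables each still have more than one consistent value. That makes 2.

2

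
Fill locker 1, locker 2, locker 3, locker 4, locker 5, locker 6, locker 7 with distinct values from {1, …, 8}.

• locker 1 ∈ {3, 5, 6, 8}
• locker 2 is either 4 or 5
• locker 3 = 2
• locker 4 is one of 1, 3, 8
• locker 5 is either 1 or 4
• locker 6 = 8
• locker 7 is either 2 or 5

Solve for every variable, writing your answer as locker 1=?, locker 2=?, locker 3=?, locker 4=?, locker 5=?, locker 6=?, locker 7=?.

locker 3's domain is down to {2}, so locker 3 = 2. Remove 2 from locker 7.
locker 6 must be 8 (only option left). Remove 8 from locker 1, locker 4.
locker 7's domain is down to {5}, so locker 7 = 5. Strike 5 from locker 1, locker 2.
locker 2 must be 4 (only option left). Remove 4 from locker 5.
locker 5 has just one choice, so locker 5 = 1. So locker 4 can't be 1.
locker 4's domain is down to {3}, so locker 4 = 3. Remove 3 from locker 1.
locker 1 has just one choice, so locker 1 = 6.

locker 1=6, locker 2=4, locker 3=2, locker 4=3, locker 5=1, locker 6=8, locker 7=5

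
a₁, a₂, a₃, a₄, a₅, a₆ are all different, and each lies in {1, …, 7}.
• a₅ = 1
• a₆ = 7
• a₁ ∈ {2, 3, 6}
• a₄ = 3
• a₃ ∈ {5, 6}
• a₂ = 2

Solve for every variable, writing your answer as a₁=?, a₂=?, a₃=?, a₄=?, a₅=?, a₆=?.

a₂ must be 2 (only option left). Strike 2 from a₁.
a₄ must be 3 (only option left). So a₁ can't be 3.
a₅'s domain is down to {1}, so a₅ = 1.
a₆'s domain is down to {7}, so a₆ = 7.
a₁ must be 6 (only option left). Remove 6 from a₃.
a₃ must be 5 (only option left).

a₁=6, a₂=2, a₃=5, a₄=3, a₅=1, a₆=7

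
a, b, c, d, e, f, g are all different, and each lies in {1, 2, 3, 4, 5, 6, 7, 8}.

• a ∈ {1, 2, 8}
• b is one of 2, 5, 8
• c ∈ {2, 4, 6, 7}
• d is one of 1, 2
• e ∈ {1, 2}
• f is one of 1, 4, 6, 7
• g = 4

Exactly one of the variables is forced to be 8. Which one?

g's domain is down to {4}, so g = 4. Strike 4 from c, f.
Among the 6 still-open variables, 5 fits only b (and all 6 values in {1, 2, 5, 6, 7, 8} must be used), so b = 5.
The 5 still-open variables draw from only 5 values {1, 2, 6, 7, 8}, so each is used; only a can be 8, hence a = 8.

a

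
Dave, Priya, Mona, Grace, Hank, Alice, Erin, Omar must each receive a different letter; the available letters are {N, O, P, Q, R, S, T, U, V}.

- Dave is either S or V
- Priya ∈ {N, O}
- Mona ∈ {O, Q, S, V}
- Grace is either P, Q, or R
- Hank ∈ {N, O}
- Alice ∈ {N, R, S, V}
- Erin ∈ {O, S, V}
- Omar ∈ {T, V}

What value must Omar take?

Among the 8 variables, P fits only Grace (and all 8 values in {N, O, P, Q, R, S, T, V} must be used), so Grace = P.
The 7 still-open variables together cover exactly {N, O, Q, R, S, T, V} — 7 values for 7 variables — and Q appears only in Mona's list, so Mona = Q.
The 6 still-open variables draw from only 6 values {N, O, R, S, T, V}, so each is used; only Alice can be R, hence Alice = R.
Among the 5 still-open variables, T fits only Omar (and all 5 values in {N, O, S, T, V} must be used), so Omar = T.

T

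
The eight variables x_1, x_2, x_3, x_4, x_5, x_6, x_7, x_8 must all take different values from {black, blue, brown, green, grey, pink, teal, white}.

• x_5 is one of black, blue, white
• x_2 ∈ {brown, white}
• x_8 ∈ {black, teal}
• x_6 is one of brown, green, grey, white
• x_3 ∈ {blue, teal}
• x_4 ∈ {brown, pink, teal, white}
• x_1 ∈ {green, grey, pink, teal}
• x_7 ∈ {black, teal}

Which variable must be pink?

x_7 and x_8 share exactly the 2 values {black, teal}; by pigeonhole those values go to them, so strike black, teal from x_1, x_3, x_4, x_5.
That leaves x_3 = blue. So x_5 can't be blue.
x_5 has just one choice, so x_5 = white. So x_2, x_4, x_6 can't be white.
x_2's domain is down to {brown}, so x_2 = brown. Eliminate brown elsewhere: x_4, x_6.
So pink goes to x_4.

x_4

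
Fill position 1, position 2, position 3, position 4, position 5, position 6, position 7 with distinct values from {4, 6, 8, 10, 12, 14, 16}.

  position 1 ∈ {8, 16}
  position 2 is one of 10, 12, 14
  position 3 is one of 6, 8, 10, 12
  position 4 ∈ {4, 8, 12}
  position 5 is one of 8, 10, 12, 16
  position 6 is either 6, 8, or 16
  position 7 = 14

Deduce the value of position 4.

4

position 7's domain is down to {14}, so position 7 = 14. Eliminate 14 elsewhere: position 2.
The 6 still-open variables together cover exactly {4, 6, 8, 10, 12, 16} — 6 values for 6 variables — and 4 appears only in position 4's list, so position 4 = 4.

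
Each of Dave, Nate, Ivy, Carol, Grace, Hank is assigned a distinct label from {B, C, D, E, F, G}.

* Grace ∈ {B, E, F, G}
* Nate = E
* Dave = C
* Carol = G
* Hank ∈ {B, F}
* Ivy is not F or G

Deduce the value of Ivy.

Dave has just one choice, so Dave = C. Eliminate C elsewhere: Ivy.
That leaves Nate = E. Eliminate E elsewhere: Ivy, Grace.
Carol has just one choice, so Carol = G. So Grace can't be G.
The 3 still-open variables draw from only 3 values {B, D, F}, so each is used; only Ivy can be D, hence Ivy = D.

D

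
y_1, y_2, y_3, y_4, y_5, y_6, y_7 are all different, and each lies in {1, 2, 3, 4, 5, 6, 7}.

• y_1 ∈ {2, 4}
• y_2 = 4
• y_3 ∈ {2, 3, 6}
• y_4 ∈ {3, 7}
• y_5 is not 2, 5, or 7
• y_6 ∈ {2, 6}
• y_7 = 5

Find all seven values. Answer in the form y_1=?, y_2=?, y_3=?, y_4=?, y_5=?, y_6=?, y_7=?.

y_2's domain is down to {4}, so y_2 = 4. So y_1, y_5 can't be 4.
That leaves y_7 = 5.
y_1 has just one choice, so y_1 = 2. Remove 2 from y_3, y_6.
That leaves y_6 = 6. Remove 6 from y_3, y_5.
y_3's domain is down to {3}, so y_3 = 3. Eliminate 3 elsewhere: y_4, y_5.
y_4 has just one choice, so y_4 = 7.
y_5 must be 1 (only option left).

y_1=2, y_2=4, y_3=3, y_4=7, y_5=1, y_6=6, y_7=5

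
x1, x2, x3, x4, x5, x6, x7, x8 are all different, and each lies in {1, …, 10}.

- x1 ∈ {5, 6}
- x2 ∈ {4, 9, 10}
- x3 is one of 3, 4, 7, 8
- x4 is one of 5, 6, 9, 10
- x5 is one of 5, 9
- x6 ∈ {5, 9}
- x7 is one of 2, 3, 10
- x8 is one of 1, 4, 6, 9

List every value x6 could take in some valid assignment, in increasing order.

The 2 variables x5 and x6 are confined to {5, 9}, which locks those values in; drop them from x1, x2, x4, x8.
x1 has just one choice, so x1 = 6. Eliminate 6 elsewhere: x4, x8.
x4 must be 10 (only option left). Remove 10 from x2, x7.
x2's domain is down to {4}, so x2 = 4. Remove 4 from x3, x8.
x8 has just one choice, so x8 = 1.
No further eliminations apply; x6 can still be any of 5, 9.

5, 9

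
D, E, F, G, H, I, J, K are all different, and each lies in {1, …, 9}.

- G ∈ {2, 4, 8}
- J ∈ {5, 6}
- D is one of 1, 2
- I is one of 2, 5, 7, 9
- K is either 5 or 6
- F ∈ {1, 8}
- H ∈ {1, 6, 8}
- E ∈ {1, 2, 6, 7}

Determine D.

The 8 variables draw from only 8 values {1, 2, 4, 5, 6, 7, 8, 9}, so each is used; only G can be 4, hence G = 4.
The 7 still-open variables together cover exactly {1, 2, 5, 6, 7, 8, 9} — 7 values for 7 variables — and 9 appears only in I's list, so I = 9.
Among the 6 still-open variables, 7 fits only E (and all 6 values in {1, 2, 5, 6, 7, 8} must be used), so E = 7.
The 5 still-open variables draw from only 5 values {1, 2, 5, 6, 8}, so each is used; only D can be 2, hence D = 2.

2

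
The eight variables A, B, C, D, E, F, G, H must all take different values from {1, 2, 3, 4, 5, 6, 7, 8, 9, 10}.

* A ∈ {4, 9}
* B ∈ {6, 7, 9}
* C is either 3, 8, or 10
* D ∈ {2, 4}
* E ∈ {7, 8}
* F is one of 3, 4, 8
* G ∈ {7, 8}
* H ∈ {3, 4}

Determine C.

The 8 variables together cover exactly {2, 3, 4, 6, 7, 8, 9, 10} — 8 values for 8 variables — and 2 appears only in D's list, so D = 2.
The 7 still-open variables together cover exactly {3, 4, 6, 7, 8, 9, 10} — 7 values for 7 variables — and 6 appears only in B's list, so B = 6.
The 6 still-open variables draw from only 6 values {3, 4, 7, 8, 9, 10}, so each is used; only A can be 9, hence A = 9.
The 5 still-open variables draw from only 5 values {3, 4, 7, 8, 10}, so each is used; only C can be 10, hence C = 10.

10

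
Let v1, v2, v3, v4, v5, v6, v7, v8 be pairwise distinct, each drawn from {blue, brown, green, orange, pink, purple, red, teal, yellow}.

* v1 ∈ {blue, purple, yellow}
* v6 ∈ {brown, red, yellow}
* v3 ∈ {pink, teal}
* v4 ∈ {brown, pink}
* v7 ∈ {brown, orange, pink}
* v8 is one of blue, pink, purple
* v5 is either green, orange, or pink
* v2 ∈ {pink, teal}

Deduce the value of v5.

green

v2 and v3 share exactly the 2 values {pink, teal}; by pigeonhole those values go to them, so strike pink, teal from v4, v5, v7, v8.
v4's domain is down to {brown}, so v4 = brown. Strike brown from v6, v7.
v7's domain is down to {orange}, so v7 = orange. So v5 can't be orange.
So v5 = green.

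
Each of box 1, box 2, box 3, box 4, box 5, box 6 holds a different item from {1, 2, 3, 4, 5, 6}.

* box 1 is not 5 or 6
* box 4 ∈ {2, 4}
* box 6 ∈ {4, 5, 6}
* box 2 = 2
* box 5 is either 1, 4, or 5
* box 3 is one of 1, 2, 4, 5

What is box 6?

6

box 2 has just one choice, so box 2 = 2. Eliminate 2 elsewhere: box 1, box 3, box 4.
box 4 has just one choice, so box 4 = 4. Strike 4 from box 1, box 3, box 5, box 6.
The 4 still-open variables together cover exactly {1, 3, 5, 6} — 4 values for 4 variables — and 3 appears only in box 1's list, so box 1 = 3.
The 3 still-open variables together cover exactly {1, 5, 6} — 3 values for 3 variables — and 6 appears only in box 6's list, so box 6 = 6.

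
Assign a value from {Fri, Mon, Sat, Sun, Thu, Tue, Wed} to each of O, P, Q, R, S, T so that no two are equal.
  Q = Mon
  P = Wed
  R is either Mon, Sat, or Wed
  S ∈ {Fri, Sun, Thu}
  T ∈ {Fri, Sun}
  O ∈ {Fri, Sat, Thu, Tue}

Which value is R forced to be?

Sat

P's domain is down to {Wed}, so P = Wed. Eliminate Wed elsewhere: R.
That leaves Q = Mon. Eliminate Mon elsewhere: R.
So R = Sat.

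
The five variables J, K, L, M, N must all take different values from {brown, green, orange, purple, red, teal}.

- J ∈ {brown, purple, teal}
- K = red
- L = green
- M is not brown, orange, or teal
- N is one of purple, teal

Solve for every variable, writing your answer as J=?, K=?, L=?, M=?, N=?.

J=brown, K=red, L=green, M=purple, N=teal

K's domain is down to {red}, so K = red. So M can't be red.
L's domain is down to {green}, so L = green. Strike green from M.
M's domain is down to {purple}, so M = purple. So J, N can't be purple.
N's domain is down to {teal}, so N = teal. Remove teal from J.
J has just one choice, so J = brown.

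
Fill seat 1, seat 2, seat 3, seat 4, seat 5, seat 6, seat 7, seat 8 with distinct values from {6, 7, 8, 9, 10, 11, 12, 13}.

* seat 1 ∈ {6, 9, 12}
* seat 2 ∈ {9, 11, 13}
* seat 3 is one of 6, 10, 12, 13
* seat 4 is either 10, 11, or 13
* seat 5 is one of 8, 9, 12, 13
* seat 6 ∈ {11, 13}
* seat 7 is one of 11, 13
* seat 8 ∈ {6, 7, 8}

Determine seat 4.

Among the 8 variables, 7 fits only seat 8 (and all 8 values in {6, 7, 8, 9, 10, 11, 12, 13} must be used), so seat 8 = 7.
Among the 7 still-open variables, 8 fits only seat 5 (and all 7 values in {6, 8, 9, 10, 11, 12, 13} must be used), so seat 5 = 8.
seat 6 and seat 7 between them cover only {11, 13} — a naked pair. Remove those values from seat 2, seat 3, seat 4.
So seat 4 = 10.

10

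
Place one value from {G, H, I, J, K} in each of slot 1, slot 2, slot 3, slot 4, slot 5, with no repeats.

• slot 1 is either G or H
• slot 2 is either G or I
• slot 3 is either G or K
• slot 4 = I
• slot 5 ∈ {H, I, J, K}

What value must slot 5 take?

slot 4's domain is down to {I}, so slot 4 = I. Strike I from slot 2, slot 5.
That leaves slot 2 = G. Remove G from slot 1, slot 3.
That leaves slot 3 = K. Remove K from slot 5.
slot 1's domain is down to {H}, so slot 1 = H. Strike H from slot 5.
So slot 5 = J.

J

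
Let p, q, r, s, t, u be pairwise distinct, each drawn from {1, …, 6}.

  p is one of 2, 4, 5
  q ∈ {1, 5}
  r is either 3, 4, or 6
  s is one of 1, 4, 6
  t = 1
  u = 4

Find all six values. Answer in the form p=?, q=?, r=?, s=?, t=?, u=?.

t must be 1 (only option left). So q, s can't be 1.
u must be 4 (only option left). Remove 4 from p, r, s.
q has just one choice, so q = 5. Strike 5 from p.
s has just one choice, so s = 6. Remove 6 from r.
p must be 2 (only option left).
That leaves r = 3.

p=2, q=5, r=3, s=6, t=1, u=4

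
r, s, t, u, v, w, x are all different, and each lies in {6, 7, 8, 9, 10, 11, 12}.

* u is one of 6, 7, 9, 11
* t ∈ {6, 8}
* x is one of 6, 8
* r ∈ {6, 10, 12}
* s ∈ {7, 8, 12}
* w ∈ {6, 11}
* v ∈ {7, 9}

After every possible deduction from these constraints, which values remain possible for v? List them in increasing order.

Among the 7 variables, 10 fits only r (and all 7 values in {6, 7, 8, 9, 10, 11, 12} must be used), so r = 10.
The 6 still-open variables draw from only 6 values {6, 7, 8, 9, 11, 12}, so each is used; only s can be 12, hence s = 12.
t and x between them cover only {6, 8} — a naked pair. Remove those values from u, w.
w must be 11 (only option left). Remove 11 from u.
No further eliminations apply; v can still be any of 7, 9.

7, 9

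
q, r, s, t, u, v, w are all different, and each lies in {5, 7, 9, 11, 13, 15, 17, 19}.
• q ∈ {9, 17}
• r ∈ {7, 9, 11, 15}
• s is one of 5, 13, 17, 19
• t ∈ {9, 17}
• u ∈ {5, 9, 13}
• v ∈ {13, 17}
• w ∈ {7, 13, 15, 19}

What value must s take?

q and t share exactly the 2 values {9, 17}; by pigeonhole those values go to them, so strike 9, 17 from r, s, u, v.
That leaves v = 13. So s, u, w can't be 13.
u has just one choice, so u = 5. Strike 5 from s.
So s = 19.

19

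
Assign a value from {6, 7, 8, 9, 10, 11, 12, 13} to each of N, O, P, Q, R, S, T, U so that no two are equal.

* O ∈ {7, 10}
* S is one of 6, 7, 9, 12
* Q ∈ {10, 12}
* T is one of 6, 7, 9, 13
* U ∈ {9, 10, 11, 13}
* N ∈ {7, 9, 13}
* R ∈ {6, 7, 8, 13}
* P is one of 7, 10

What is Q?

Among the 8 variables, 8 fits only R (and all 8 values in {6, 7, 8, 9, 10, 11, 12, 13} must be used), so R = 8.
Among the 7 still-open variables, 11 fits only U (and all 7 values in {6, 7, 9, 10, 11, 12, 13} must be used), so U = 11.
O and P between them cover only {7, 10} — a naked pair. Remove those values from N, Q, S, T.
So Q = 12.

12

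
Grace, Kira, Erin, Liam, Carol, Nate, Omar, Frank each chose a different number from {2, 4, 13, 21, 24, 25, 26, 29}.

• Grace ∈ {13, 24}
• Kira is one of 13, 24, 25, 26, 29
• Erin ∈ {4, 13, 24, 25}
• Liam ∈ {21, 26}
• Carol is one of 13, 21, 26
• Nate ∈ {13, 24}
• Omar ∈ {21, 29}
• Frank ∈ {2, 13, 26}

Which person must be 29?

The 8 variables draw from only 8 values {2, 4, 13, 21, 24, 25, 26, 29}, so each is used; only Frank can be 2, hence Frank = 2.
The 7 still-open variables draw from only 7 values {4, 13, 21, 24, 25, 26, 29}, so each is used; only Erin can be 4, hence Erin = 4.
The 6 still-open variables draw from only 6 values {13, 21, 24, 25, 26, 29}, so each is used; only Kira can be 25, hence Kira = 25.
The 5 still-open variables draw from only 5 values {13, 21, 24, 26, 29}, so each is used; only Omar can be 29, hence Omar = 29.

Omar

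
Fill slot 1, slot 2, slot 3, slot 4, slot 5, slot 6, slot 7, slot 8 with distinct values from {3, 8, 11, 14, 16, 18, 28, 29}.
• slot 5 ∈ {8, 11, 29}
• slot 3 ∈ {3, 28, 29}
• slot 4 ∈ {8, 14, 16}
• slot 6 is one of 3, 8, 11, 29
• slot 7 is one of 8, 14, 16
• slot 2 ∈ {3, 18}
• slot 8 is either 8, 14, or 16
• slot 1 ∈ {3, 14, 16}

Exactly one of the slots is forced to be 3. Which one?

slot 1

The 8 variables together cover exactly {3, 8, 11, 14, 16, 18, 28, 29} — 8 values for 8 variables — and 18 appears only in slot 2's list, so slot 2 = 18.
Among the 7 still-open variables, 28 fits only slot 3 (and all 7 values in {3, 8, 11, 14, 16, 28, 29} must be used), so slot 3 = 28.
slot 4, slot 7, slot 8 share exactly the 3 values {8, 14, 16}; by pigeonhole those values go to them, so strike 8, 14, 16 from slot 1, slot 5, slot 6.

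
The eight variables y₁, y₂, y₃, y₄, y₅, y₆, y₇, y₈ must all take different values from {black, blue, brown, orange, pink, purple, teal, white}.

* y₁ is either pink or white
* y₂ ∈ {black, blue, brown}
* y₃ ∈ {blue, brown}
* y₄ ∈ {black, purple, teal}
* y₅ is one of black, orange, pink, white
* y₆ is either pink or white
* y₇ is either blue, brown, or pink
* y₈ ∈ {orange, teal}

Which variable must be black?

The 8 variables together cover exactly {black, blue, brown, orange, pink, purple, teal, white} — 8 values for 8 variables — and purple appears only in y₄'s list, so y₄ = purple.
The 7 still-open variables draw from only 7 values {black, blue, brown, orange, pink, teal, white}, so each is used; only y₈ can be teal, hence y₈ = teal.
Among the 6 still-open variables, orange fits only y₅ (and all 6 values in {black, blue, brown, orange, pink, white} must be used), so y₅ = orange.
The 5 still-open variables draw from only 5 values {black, blue, brown, pink, white}, so each is used; only y₂ can be black, hence y₂ = black.

y₂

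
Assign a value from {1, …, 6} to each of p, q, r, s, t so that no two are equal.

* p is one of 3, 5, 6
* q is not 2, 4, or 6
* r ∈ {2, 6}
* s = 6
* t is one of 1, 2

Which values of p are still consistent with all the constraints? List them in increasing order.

3, 5

s's domain is down to {6}, so s = 6. Eliminate 6 elsewhere: p, r.
r must be 2 (only option left). Remove 2 from t.
t's domain is down to {1}, so t = 1. Strike 1 from q.
No further eliminations apply; p can still be any of 3, 5.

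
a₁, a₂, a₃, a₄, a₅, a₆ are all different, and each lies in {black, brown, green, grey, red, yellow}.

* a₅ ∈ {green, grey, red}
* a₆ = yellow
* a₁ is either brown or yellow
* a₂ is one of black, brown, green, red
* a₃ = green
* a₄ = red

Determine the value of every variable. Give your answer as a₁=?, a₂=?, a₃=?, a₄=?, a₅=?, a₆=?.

a₁=brown, a₂=black, a₃=green, a₄=red, a₅=grey, a₆=yellow

a₃ has just one choice, so a₃ = green. Remove green from a₂, a₅.
a₄'s domain is down to {red}, so a₄ = red. Eliminate red elsewhere: a₂, a₅.
a₅'s domain is down to {grey}, so a₅ = grey.
a₆ has just one choice, so a₆ = yellow. Eliminate yellow elsewhere: a₁.
That leaves a₁ = brown. Remove brown from a₂.
a₂ must be black (only option left).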